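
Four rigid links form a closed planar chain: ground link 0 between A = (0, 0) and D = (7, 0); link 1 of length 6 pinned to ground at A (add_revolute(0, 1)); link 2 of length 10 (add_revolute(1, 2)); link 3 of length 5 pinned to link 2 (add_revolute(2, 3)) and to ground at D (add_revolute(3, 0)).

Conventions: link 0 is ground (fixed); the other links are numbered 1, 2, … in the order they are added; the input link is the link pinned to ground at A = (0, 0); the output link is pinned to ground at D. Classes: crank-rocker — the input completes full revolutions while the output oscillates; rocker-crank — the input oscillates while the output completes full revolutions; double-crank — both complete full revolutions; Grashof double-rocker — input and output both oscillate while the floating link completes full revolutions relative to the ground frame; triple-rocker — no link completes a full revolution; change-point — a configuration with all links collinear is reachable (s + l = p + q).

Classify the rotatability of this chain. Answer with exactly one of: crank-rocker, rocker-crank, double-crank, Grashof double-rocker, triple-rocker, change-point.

lengths: ground=7, input=6, coupler=10, output=5
sorted: s=5 (shortest), l=10 (longest), p+q=13
s + l = 15 vs p + q = 13
s + l > p + q → non-Grashof → no link fully rotates → triple-rocker

triple-rocker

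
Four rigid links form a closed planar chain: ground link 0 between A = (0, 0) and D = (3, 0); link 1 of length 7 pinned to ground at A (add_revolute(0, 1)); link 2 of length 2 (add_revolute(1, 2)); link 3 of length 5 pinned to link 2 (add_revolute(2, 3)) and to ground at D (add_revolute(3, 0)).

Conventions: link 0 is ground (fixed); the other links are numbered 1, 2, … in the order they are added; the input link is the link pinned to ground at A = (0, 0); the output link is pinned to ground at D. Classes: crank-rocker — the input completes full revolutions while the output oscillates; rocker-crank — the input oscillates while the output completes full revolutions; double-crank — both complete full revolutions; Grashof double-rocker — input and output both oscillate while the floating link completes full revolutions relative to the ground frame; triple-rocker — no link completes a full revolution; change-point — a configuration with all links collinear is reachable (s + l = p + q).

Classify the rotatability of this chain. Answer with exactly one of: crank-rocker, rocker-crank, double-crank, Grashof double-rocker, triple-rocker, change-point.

lengths: ground=3, input=7, coupler=2, output=5
sorted: s=2 (shortest), l=7 (longest), p+q=8
s + l = 9 vs p + q = 8
s + l > p + q → non-Grashof → no link fully rotates → triple-rocker

triple-rocker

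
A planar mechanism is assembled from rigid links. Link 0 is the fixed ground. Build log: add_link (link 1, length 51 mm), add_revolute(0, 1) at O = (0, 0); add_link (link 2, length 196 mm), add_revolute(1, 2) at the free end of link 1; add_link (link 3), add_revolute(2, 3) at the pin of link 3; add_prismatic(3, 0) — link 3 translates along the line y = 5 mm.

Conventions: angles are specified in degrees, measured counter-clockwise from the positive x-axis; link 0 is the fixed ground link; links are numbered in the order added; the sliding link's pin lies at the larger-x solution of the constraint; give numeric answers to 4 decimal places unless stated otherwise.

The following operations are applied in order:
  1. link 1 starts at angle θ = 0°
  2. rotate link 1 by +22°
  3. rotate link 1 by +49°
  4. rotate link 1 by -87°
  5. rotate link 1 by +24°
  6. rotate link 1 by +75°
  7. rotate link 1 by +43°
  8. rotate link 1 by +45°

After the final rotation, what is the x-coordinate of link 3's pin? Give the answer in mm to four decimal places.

geometry: r = 51 mm, L = 196 mm, e = 5 mm; θ starts at 0°
rotate link 1 by +22°: θ ← 0° +22° = 22°
rotate link 1 by +49°: θ ← 22° +49° = 71°
rotate link 1 by -87°: θ ← 71° -87° = -16°
rotate link 1 by +24°: θ ← -16° +24° = 8°
rotate link 1 by +75°: θ ← 8° +75° = 83°
rotate link 1 by +43°: θ ← 83° +43° = 126°
rotate link 1 by +45°: θ ← 126° +45° = 171°
crank pin P = (r cos θ, r sin θ) = (-50.372105, 7.978158)
h = r sin θ − e = 7.978158 − 5 = 2.978158
x = r cos θ + √(L² − h²) = -50.372105 + 195.977373 = 145.605267

145.6053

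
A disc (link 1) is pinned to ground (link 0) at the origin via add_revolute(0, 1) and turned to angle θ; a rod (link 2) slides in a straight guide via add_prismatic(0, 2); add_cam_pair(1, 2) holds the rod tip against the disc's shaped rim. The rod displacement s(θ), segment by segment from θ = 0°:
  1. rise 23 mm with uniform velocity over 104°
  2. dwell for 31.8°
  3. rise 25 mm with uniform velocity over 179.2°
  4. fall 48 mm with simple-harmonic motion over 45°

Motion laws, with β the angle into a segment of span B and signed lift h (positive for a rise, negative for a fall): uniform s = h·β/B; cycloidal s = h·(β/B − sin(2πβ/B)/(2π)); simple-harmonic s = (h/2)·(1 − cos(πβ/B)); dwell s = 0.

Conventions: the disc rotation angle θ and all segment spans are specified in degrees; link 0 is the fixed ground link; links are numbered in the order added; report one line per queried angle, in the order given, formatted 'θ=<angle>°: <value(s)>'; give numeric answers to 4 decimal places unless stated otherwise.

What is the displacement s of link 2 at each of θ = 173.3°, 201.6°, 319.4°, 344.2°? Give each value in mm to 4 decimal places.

segment 1 (0° to 104°, uniform, h = 23) is passed completely: s = 0.0000 + (23) = 23.0000
segment 2 (104° to 135.8°, dwell): s unchanged at 23.0000
θ = 173.3° falls in segment 3 (135.8° to 315°, uniform, h = 25): β = 173.3 − 135.8 = 37.5°, B = 179.2°; Δs = 25·37.5/179.2 = 5.2316; s = 23.0000 + 5.2316 = 28.2316
θ = 201.6° falls in segment 3 (135.8° to 315°, uniform, h = 25): β = 201.6 − 135.8 = 65.8°, B = 179.2°; Δs = 25·65.8/179.2 = 9.1797; s = 23.0000 + 9.1797 = 32.1797
segment 3 (135.8° to 315°, uniform, h = 25) is passed completely: s = 23.0000 + (25) = 48.0000
θ = 319.4° falls in segment 4 (315° to 360°, simple-harmonic, h = -48): β = 319.4 − 315 = 4.4°, B = 45°; Δs = -48/2·(1 − cos(π·0.0978)) = -1.1234; s = 48.0000 − 1.1234 = 46.8766
θ = 344.2° falls in segment 4 (315° to 360°, simple-harmonic, h = -48): β = 344.2 − 315 = 29.2°, B = 45°; Δs = -48/2·(1 − cos(π·0.6489)) = -34.8211; s = 48.0000 − 34.8211 = 13.1789

θ=173.3°: 28.2316
θ=201.6°: 32.1797
θ=319.4°: 46.8766
θ=344.2°: 13.1789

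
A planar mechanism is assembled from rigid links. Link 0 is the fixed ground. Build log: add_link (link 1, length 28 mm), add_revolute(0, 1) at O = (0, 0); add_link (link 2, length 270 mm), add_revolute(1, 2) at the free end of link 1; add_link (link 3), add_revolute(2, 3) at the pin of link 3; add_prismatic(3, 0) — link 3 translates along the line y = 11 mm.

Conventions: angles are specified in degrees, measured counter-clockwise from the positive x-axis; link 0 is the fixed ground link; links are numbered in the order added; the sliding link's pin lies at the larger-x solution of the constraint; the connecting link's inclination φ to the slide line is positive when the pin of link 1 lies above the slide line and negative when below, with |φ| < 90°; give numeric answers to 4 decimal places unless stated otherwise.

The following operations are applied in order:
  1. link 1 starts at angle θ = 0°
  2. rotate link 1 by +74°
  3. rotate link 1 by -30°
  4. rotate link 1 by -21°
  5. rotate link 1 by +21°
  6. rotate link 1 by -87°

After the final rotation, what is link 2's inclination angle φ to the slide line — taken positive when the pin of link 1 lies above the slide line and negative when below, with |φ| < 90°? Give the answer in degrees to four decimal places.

geometry: r = 28 mm, L = 270 mm, e = 11 mm; θ starts at 0°
rotate link 1 by +74°: θ ← 0° +74° = 74°
rotate link 1 by -30°: θ ← 74° -30° = 44°
rotate link 1 by -21°: θ ← 44° -21° = 23°
rotate link 1 by +21°: θ ← 23° +21° = 44°
rotate link 1 by -87°: θ ← 44° -87° = -43°
h = r sin θ − e = -19.095954 − 11 = -30.095954
sin φ = h / L = -30.095954 / 270 = -0.11146650
φ = arcsin(-0.11146650) = -6.399860°

-6.3999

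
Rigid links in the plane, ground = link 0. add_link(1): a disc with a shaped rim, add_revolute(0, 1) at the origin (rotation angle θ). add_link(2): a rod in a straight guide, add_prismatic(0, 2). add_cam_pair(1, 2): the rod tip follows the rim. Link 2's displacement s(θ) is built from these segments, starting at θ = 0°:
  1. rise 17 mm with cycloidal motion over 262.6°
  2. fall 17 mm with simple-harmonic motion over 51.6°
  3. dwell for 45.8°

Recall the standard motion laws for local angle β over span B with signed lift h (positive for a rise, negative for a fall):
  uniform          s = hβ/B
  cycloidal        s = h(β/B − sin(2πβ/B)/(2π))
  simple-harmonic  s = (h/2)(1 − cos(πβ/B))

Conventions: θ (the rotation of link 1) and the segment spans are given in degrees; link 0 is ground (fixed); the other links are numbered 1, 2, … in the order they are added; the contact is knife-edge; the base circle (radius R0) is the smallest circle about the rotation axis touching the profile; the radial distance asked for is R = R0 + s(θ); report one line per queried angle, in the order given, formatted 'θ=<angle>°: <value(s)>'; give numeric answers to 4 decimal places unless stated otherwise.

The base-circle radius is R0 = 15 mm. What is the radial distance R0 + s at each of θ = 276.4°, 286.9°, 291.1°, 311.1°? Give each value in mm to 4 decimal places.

segment 1 (0° to 262.6°, cycloidal, h = 17) is passed completely: s = 0.0000 + (17) = 17.0000
θ = 276.4° falls in segment 2 (262.6° to 314.2°, simple-harmonic, h = -17): β = 276.4 − 262.6 = 13.8°, B = 51.6°; Δs = -17/2·(1 − cos(π·0.2674)) = -2.8278; s = 17.0000 − 2.8278 = 14.1722
θ = 286.9° falls in segment 2 (262.6° to 314.2°, simple-harmonic, h = -17): β = 286.9 − 262.6 = 24.3°, B = 51.6°; Δs = -17/2·(1 − cos(π·0.4709)) = -7.7248; s = 17.0000 − 7.7248 = 9.2752
θ = 291.1° falls in segment 2 (262.6° to 314.2°, simple-harmonic, h = -17): β = 291.1 − 262.6 = 28.5°, B = 51.6°; Δs = -17/2·(1 − cos(π·0.5523)) = -9.8910; s = 17.0000 − 9.8910 = 7.1090
θ = 311.1° falls in segment 2 (262.6° to 314.2°, simple-harmonic, h = -17): β = 311.1 − 262.6 = 48.5°, B = 51.6°; Δs = -17/2·(1 − cos(π·0.9399)) = -16.8491; s = 17.0000 − 16.8491 = 0.1509
θ=276.4°: R = R0 + s = 15 + 14.1722 = 29.1722
θ=286.9°: R = R0 + s = 15 + 9.2752 = 24.2752
θ=291.1°: R = R0 + s = 15 + 7.1090 = 22.1090
θ=311.1°: R = R0 + s = 15 + 0.1509 = 15.1509

θ=276.4°: 29.1722
θ=286.9°: 24.2752
θ=291.1°: 22.1090
θ=311.1°: 15.1509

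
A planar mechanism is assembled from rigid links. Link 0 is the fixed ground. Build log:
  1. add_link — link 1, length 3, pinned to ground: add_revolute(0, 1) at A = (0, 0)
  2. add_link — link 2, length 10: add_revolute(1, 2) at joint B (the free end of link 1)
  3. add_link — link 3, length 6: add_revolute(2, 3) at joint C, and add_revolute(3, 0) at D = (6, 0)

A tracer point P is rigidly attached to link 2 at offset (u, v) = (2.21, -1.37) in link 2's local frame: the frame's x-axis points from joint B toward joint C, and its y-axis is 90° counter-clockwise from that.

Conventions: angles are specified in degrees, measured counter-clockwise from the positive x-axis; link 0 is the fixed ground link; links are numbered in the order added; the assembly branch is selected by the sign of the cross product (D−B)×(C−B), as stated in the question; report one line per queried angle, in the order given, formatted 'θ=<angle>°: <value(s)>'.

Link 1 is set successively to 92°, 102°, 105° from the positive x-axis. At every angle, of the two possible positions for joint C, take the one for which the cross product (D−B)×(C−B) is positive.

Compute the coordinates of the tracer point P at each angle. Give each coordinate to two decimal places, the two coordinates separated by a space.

A=(0,0), D=(6.00,0)
θ=92°: B = A + 3.00·(cos92°, sin92°) = (-0.1047, 2.9982)
θ=92°: |BD| = 6.8012
θ=92°: circle(B,10.00) ∩ circle(D,6.00): a=8.1057, h=5.8565
θ=92°:   candidates: C₊=(9.7526,4.6817) cross=39.831; C₋=(4.5891,-5.8318) cross=-39.831
θ=92°:   branch + wants cross > 0 → take C=(9.7526,4.6817) (cross=39.831)
θ=92°: ex = (C−B)/|BC| = (0.9857,0.1684); ey = (-0.1684,0.9857)
θ=92°: P = B + 2.21·ex + -1.37·ey = (2.3044,2.0198)
θ=102°: B = A + 3.00·(cos102°, sin102°) = (-0.6237, 2.9344)
θ=102°: |BD| = 7.2446
θ=102°: circle(B,10.00) ∩ circle(D,6.00): a=8.0394, h=5.9471
θ=102°:   candidates: C₊=(9.1355,5.1155) cross=43.085; C₋=(4.3177,-5.7593) cross=-43.085
θ=102°:   branch + wants cross > 0 → take C=(9.1355,5.1155) (cross=43.085)
θ=102°: ex = (C−B)/|BC| = (0.9759,0.2181); ey = (-0.2181,0.9759)
θ=102°: P = B + 2.21·ex + -1.37·ey = (1.8319,2.0794)
θ=105°: B = A + 3.00·(cos105°, sin105°) = (-0.7765, 2.8978)
θ=105°: |BD| = 7.3700
θ=105°: circle(B,10.00) ∩ circle(D,6.00): a=8.0269, h=5.9639
θ=105°:   candidates: C₊=(8.9489,5.2253) cross=43.954; C₋=(4.2591,-5.7419) cross=-43.954
θ=105°:   branch + wants cross > 0 → take C=(8.9489,5.2253) (cross=43.954)
θ=105°: ex = (C−B)/|BC| = (0.9725,0.2328); ey = (-0.2328,0.9725)
θ=105°: P = B + 2.21·ex + -1.37·ey = (1.6917,2.0798)

θ=92°: 2.30 2.02
θ=102°: 1.83 2.08
θ=105°: 1.69 2.08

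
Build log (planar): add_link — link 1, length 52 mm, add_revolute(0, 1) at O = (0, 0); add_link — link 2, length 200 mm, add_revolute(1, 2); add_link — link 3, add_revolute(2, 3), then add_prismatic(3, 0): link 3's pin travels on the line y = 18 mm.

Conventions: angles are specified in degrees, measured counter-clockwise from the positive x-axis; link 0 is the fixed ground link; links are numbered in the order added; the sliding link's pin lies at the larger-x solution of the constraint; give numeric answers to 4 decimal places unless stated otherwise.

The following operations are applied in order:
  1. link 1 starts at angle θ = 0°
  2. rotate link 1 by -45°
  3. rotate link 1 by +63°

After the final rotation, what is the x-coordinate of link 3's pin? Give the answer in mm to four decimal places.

geometry: r = 52 mm, L = 200 mm, e = 18 mm; θ starts at 0°
rotate link 1 by -45°: θ ← 0° -45° = -45°
rotate link 1 by +63°: θ ← -45° +63° = 18°
crank pin P = (r cos θ, r sin θ) = (49.454939, 16.068884)
h = r sin θ − e = 16.068884 − 18 = -1.931116
x = r cos θ + √(L² − h²) = 49.454939 + 199.990677 = 249.445616

249.4456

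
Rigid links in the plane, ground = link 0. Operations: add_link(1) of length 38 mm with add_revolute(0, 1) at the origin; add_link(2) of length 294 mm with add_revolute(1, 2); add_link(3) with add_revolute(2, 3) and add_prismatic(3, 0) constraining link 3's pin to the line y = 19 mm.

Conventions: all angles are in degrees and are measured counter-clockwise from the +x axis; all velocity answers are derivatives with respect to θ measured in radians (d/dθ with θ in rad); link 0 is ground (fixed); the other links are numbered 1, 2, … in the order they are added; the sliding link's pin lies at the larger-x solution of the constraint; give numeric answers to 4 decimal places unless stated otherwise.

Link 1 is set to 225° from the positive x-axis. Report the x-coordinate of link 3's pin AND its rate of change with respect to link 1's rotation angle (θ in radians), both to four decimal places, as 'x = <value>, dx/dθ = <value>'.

geometry: r = 38 mm, L = 294 mm, e = 19 mm
crank pin P = (r cos θ, r sin θ) = (-26.870058, -26.870058)
h = r sin θ − e = -26.870058 − 19 = -45.870058
x = r cos θ + √(L² − h²) = -26.870058 + 290.399617 = 263.529560
dx/dθ = −r sin θ − h·r cos θ/√(L² − h²) (θ in radians; h = -45.870058) = 22.625799

x = 263.5296, dx/dθ = 22.6258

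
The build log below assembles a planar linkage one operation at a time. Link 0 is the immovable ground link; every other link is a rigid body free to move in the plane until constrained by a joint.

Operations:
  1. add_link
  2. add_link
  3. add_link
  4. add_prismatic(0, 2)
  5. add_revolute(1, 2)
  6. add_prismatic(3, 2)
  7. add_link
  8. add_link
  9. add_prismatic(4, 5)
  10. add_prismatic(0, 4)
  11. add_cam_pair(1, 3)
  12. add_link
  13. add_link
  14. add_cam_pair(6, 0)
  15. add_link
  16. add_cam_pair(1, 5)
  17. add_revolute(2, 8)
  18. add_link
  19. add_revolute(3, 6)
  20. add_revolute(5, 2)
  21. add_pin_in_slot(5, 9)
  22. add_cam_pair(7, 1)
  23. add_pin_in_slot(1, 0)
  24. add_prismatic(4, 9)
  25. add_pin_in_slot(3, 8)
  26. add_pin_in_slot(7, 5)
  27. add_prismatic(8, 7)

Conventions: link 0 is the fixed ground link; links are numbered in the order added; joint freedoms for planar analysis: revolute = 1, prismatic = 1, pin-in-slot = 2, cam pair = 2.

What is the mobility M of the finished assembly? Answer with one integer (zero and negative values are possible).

ground; <1,0,0>
#1 <2,0,0>
#2 <3,0,0>
#3 <4,0,0>
P:0↔2 J1 <4,1,0>
R:1↔2 J1 <4,2,0>
P:3↔2 J1 <4,3,0>
#4 <5,3,0>
#5 <6,3,0>
P:4↔5 J1 <6,4,0>
P:0↔4 J1 <6,5,0>
C:1↔3 J2 <6,5,1>
#6 <7,5,1>
#7 <8,5,1>
C:6↔0 J2 <8,5,2>
#8 <9,5,2>
C:1↔5 J2 <9,5,3>
R:2↔8 J1 <9,6,3>
#9 <10,6,3>
R:3↔6 J1 <10,7,3>
R:5↔2 J1 <10,8,3>
PS:5↔9 J2 <10,8,4>
C:7↔1 J2 <10,8,5>
PS:1↔0 J2 <10,8,6>
P:4↔9 J1 <10,9,6>
PS:3↔8 J2 <10,9,7>
PS:7↔5 J2 <10,9,8>
P:8↔7 J1 <10,10,8>
3×9 − 2×10 − 1×8 = -1

M = -1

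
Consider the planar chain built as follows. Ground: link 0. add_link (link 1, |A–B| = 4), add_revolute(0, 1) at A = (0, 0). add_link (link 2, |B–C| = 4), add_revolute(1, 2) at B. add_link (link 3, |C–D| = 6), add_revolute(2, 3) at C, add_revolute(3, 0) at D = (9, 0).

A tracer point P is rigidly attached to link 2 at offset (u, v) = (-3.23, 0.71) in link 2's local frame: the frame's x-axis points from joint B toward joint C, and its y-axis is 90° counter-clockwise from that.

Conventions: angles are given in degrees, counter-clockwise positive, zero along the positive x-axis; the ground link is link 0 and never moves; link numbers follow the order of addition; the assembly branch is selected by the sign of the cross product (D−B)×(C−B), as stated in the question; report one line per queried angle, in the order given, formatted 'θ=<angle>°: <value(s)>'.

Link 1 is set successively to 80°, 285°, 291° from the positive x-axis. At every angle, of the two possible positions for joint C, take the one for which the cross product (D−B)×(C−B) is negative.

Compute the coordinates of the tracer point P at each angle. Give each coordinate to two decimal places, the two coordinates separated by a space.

A=(0,0), D=(9.00,0)
θ=80°: B = A + 4.00·(cos80°, sin80°) = (0.6946, 3.9392)
θ=80°: |BD| = 9.1922
θ=80°: circle(B,4.00) ∩ circle(D,6.00): a=3.5082, h=1.9215
θ=80°:   candidates: C₊=(4.6878,4.1719) cross=17.663; C₋=(3.0409,0.6997) cross=-17.663
θ=80°:   branch - wants cross < 0 → take C=(3.0409,0.6997) (cross=-17.663)
θ=80°: ex = (C−B)/|BC| = (0.5866,-0.8099); ey = (0.8099,0.5866)
θ=80°: P = B + -3.23·ex + 0.71·ey = (-0.6251,6.9716)
θ=285°: B = A + 4.00·(cos285°, sin285°) = (1.0353, -3.8637)
θ=285°: |BD| = 8.8524
θ=285°: circle(B,4.00) ∩ circle(D,6.00): a=3.2966, h=2.2655
θ=285°:   candidates: C₊=(3.0125,-0.3865) cross=20.055; C₋=(4.9901,-4.4633) cross=-20.055
θ=285°:   branch - wants cross < 0 → take C=(4.9901,-4.4633) (cross=-20.055)
θ=285°: ex = (C−B)/|BC| = (0.9887,-0.1499); ey = (0.1499,0.9887)
θ=285°: P = B + -3.23·ex + 0.71·ey = (-2.0518,-2.6776)
θ=291°: B = A + 4.00·(cos291°, sin291°) = (1.4335, -3.7343)
θ=291°: |BD| = 8.4379
θ=291°: circle(B,4.00) ∩ circle(D,6.00): a=3.0338, h=2.6069
θ=291°:   candidates: C₊=(3.0002,-0.0539) cross=21.997; C₋=(5.3077,-4.7294) cross=-21.997
θ=291°:   branch - wants cross < 0 → take C=(5.3077,-4.7294) (cross=-21.997)
θ=291°: ex = (C−B)/|BC| = (0.9686,-0.2488); ey = (0.2488,0.9686)
θ=291°: P = B + -3.23·ex + 0.71·ey = (-1.5184,-2.2431)

θ=80°: -0.63 6.97
θ=285°: -2.05 -2.68
θ=291°: -1.52 -2.24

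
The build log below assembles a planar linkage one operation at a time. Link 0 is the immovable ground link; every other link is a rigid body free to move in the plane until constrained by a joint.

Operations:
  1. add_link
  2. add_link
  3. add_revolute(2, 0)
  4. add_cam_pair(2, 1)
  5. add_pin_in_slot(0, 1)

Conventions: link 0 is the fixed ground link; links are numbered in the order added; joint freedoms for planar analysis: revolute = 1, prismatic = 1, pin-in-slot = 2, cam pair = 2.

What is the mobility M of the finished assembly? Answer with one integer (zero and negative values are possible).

(L,J1,J2)=(1,0,0); link0 fixed
link1: (2,0,0)
link2: (3,0,0)
R 2-0 [J1]: (3,1,0)
C 2-1 [J2]: (3,1,1)
PS 0-1 [J2]: (3,1,2)
Grübler: 3·2 − 2·1 − 2 = 2

M = 2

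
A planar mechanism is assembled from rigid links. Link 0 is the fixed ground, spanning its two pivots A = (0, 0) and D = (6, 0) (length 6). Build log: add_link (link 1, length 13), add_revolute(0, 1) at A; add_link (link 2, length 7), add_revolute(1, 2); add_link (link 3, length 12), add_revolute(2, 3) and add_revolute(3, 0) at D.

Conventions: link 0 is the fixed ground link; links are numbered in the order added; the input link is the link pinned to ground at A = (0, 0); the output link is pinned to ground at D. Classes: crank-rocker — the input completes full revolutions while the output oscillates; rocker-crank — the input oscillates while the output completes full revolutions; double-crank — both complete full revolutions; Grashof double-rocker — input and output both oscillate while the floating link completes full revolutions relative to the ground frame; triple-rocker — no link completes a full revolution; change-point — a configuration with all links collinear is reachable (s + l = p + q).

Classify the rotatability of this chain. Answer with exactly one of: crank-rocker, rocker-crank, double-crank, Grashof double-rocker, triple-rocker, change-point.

lengths: ground=6, input=13, coupler=7, output=12
sorted: s=6 (shortest), l=13 (longest), p+q=19
s + l = 19 vs p + q = 19
s + l = p + q → change-point (collinear configuration reachable)

change-point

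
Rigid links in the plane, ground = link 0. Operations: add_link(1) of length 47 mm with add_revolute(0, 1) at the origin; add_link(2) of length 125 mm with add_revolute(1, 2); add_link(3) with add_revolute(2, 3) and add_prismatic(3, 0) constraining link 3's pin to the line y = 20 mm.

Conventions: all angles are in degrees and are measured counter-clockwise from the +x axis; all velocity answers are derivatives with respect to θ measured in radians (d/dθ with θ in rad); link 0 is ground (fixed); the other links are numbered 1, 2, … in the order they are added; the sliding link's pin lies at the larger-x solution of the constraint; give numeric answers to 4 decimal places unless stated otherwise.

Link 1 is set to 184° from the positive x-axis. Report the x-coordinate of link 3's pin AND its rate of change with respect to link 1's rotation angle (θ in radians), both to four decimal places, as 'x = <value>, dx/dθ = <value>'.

geometry: r = 47 mm, L = 125 mm, e = 20 mm
crank pin P = (r cos θ, r sin θ) = (-46.885510, -3.278554)
h = r sin θ − e = -3.278554 − 20 = -23.278554
x = r cos θ + √(L² − h²) = -46.885510 + 122.813309 = 75.927799
dx/dθ = −r sin θ − h·r cos θ/√(L² − h²) (θ in radians; h = -23.278554) = -5.608324

x = 75.9278, dx/dθ = -5.6083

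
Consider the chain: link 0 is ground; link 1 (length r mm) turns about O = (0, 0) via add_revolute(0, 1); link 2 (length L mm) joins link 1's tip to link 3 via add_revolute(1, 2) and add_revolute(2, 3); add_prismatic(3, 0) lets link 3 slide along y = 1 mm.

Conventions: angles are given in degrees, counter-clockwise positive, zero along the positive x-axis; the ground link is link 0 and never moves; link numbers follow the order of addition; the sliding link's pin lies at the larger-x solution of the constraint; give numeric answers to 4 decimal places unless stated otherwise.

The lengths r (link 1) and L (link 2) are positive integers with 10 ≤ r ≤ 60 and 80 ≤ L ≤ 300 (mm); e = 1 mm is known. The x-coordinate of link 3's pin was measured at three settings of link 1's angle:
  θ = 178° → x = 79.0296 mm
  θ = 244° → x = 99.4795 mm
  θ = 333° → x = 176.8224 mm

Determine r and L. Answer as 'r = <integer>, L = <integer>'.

constraint per measurement: (x − r cos θ)² + (r sin θ − e)² = L²
subtracting the θ₁ and θ₂ equations cancels the r² and L² terms:
r = (x₁² − x₂²) / (2[(x₁cos θ₁ + e sin θ₁) − (x₂cos θ₂ + e sin θ₂)]) = 52.9997 → r = 53
L² = (x₁ − r cos θ₁)² + (r sin θ₁ − e)² = 17424.0128 → L = 132.0000 → L = 132
check at θ₃=333°: x = 176.8224 (printed 176.8224) ✓

r = 53, L = 132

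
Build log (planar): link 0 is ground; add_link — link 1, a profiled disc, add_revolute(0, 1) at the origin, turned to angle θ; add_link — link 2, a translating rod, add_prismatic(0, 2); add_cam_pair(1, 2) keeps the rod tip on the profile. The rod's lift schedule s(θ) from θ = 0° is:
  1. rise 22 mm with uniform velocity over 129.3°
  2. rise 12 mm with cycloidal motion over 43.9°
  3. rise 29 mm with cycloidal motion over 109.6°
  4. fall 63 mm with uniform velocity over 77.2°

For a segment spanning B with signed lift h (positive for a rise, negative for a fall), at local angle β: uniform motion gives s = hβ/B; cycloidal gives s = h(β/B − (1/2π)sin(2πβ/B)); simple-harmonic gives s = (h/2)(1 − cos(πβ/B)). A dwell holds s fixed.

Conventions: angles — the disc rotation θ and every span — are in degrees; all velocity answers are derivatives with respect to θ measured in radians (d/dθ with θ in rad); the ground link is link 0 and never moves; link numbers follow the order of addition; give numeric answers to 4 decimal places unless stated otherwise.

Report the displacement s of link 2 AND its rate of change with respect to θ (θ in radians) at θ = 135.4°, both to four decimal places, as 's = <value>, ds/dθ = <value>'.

seg 1 [0°–129.3°] uniform, h=22: full span → s += 22 → s = 22.0000
seg 2 [129.3°–173.2°] cycloidal, h=12: θ=135.4° here. β=6.1, B=43.9. 12·(0.1390 − sin(2π·0.1390)/(2π)) = 0.2039 → s = 22.2039
velocity in seg [129.3°–173.2°] (cycloidal), θ in radians: β = 6.1° = 0.1065 rad, B = 43.9° = 0.7662 rad; ds/dθ = (h/B)(1 − cos(2πβ/B)) = (12/0.7662)(1 − cos(2π·0.1390)) = 5.599330 mm/rad

s = 22.2039, ds/dθ = 5.5993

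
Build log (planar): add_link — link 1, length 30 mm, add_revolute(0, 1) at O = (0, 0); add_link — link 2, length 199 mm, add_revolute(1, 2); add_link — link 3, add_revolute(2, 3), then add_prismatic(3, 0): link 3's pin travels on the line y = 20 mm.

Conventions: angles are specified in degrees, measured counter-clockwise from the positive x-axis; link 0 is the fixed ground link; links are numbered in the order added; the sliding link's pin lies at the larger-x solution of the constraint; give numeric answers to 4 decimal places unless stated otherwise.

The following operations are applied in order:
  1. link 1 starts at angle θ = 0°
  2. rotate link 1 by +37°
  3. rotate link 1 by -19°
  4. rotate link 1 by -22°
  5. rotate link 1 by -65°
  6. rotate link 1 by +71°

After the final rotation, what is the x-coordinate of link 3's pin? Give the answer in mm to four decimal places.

geometry: r = 30 mm, L = 199 mm, e = 20 mm; θ starts at 0°
rotate link 1 by +37°: θ ← 0° +37° = 37°
rotate link 1 by -19°: θ ← 37° -19° = 18°
rotate link 1 by -22°: θ ← 18° -22° = -4°
rotate link 1 by -65°: θ ← -4° -65° = -69°
rotate link 1 by +71°: θ ← -69° +71° = 2°
crank pin P = (r cos θ, r sin θ) = (29.981725, 1.046985)
h = r sin θ − e = 1.046985 − 20 = -18.953015
x = r cos θ + √(L² − h²) = 29.981725 + 198.095389 = 228.077114

228.0771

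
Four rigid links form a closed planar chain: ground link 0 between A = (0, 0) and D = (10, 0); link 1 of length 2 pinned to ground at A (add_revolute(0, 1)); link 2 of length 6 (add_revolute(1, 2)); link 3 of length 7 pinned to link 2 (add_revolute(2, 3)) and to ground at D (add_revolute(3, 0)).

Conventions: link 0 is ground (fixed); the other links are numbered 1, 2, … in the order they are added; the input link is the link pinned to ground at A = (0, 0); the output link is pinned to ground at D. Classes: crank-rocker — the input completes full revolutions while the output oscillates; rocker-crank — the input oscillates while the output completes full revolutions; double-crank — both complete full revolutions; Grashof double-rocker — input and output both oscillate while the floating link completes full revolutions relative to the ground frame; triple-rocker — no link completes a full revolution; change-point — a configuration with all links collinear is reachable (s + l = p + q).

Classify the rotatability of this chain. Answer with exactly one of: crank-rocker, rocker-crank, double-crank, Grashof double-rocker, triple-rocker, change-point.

lengths: ground=10, input=2, coupler=6, output=7
sorted: s=2 (shortest), l=10 (longest), p+q=13
s + l = 12 vs p + q = 13
s + l < p + q (Grashof) with shortest = input link → crank-rocker

crank-rocker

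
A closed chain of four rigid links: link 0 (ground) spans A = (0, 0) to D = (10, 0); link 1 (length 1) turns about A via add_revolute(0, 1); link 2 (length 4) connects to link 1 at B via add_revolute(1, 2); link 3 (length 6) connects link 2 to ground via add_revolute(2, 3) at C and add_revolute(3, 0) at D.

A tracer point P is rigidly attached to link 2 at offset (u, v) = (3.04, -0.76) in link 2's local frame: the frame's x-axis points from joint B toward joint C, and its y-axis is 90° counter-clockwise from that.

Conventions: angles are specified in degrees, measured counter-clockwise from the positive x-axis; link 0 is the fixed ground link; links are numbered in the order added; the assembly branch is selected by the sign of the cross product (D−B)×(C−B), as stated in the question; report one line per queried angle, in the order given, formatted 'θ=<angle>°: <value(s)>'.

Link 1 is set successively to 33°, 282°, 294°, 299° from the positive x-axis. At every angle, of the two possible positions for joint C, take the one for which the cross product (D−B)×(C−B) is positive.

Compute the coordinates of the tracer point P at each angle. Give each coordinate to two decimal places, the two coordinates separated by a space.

A=(0,0), D=(10.00,0)
θ=33°: B = A + 1.00·(cos33°, sin33°) = (0.8387, 0.5446)
θ=33°: |BD| = 9.1775
θ=33°: circle(B,4.00) ∩ circle(D,6.00): a=3.4991, h=1.9381
θ=33°:   candidates: C₊=(4.4466,2.2716) cross=17.787; C₋=(4.2166,-1.5977) cross=-17.787
θ=33°:   branch + wants cross > 0 → take C=(4.4466,2.2716) (cross=17.787)
θ=33°: ex = (C−B)/|BC| = (0.9020,0.4317); ey = (-0.4317,0.9020)
θ=33°: P = B + 3.04·ex + -0.76·ey = (3.9089,1.1716)
θ=282°: B = A + 1.00·(cos282°, sin282°) = (0.2079, -0.9781)
θ=282°: |BD| = 9.8408
θ=282°: circle(B,4.00) ∩ circle(D,6.00): a=3.9042, h=0.8700
θ=282°:   candidates: C₊=(4.0063,0.2756) cross=8.562; C₋=(4.1793,-1.4558) cross=-8.562
θ=282°:   branch + wants cross > 0 → take C=(4.0063,0.2756) (cross=8.562)
θ=282°: ex = (C−B)/|BC| = (0.9496,0.3134); ey = (-0.3134,0.9496)
θ=282°: P = B + 3.04·ex + -0.76·ey = (3.3329,-0.7470)
θ=294°: B = A + 1.00·(cos294°, sin294°) = (0.4067, -0.9135)
θ=294°: |BD| = 9.6367
θ=294°: circle(B,4.00) ∩ circle(D,6.00): a=3.7806, h=1.3065
θ=294°:   candidates: C₊=(4.0465,0.7454) cross=12.590; C₋=(4.2942,-1.8557) cross=-12.590
θ=294°:   branch + wants cross > 0 → take C=(4.0465,0.7454) (cross=12.590)
θ=294°: ex = (C−B)/|BC| = (0.9099,0.4147); ey = (-0.4147,0.9099)
θ=294°: P = B + 3.04·ex + -0.76·ey = (3.4882,-0.3443)
θ=299°: B = A + 1.00·(cos299°, sin299°) = (0.4848, -0.8746)
θ=299°: |BD| = 9.5553
θ=299°: circle(B,4.00) ∩ circle(D,6.00): a=3.7311, h=1.4418
θ=299°:   candidates: C₊=(4.0683,0.9027) cross=13.777; C₋=(4.3322,-1.9689) cross=-13.777
θ=299°:   branch + wants cross > 0 → take C=(4.0683,0.9027) (cross=13.777)
θ=299°: ex = (C−B)/|BC| = (0.8959,0.4443); ey = (-0.4443,0.8959)
θ=299°: P = B + 3.04·ex + -0.76·ey = (3.5459,-0.2048)

θ=33°: 3.91 1.17
θ=282°: 3.33 -0.75
θ=294°: 3.49 -0.34
θ=299°: 3.55 -0.20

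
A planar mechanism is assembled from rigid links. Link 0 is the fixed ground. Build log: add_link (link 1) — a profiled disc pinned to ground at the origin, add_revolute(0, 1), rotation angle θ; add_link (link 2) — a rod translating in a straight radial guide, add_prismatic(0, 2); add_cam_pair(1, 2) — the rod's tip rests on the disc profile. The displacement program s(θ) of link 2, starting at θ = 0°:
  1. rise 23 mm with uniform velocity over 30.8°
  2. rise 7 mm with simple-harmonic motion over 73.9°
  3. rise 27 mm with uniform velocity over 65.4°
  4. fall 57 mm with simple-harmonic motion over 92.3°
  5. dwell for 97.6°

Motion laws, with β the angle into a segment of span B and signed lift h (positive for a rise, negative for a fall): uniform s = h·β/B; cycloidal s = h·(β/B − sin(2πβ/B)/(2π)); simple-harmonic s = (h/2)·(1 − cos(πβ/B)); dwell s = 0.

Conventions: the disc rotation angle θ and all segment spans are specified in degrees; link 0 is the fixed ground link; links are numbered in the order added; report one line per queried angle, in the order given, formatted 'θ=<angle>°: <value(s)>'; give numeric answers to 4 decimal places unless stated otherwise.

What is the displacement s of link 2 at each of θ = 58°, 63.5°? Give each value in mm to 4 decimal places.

seg 1 [0°–30.8°] uniform, h=23: full span → s += 23 → s = 23.0000
seg 2 [30.8°–104.7°] simple-harmonic, h=7: θ=58° here. β=27.2, B=73.9. 7/2·(1 − cos(π·0.3681)) = 2.0905 → s = 25.0905
seg 2 [30.8°–104.7°] simple-harmonic, h=7: θ=63.5° here. β=32.7, B=73.9. 7/2·(1 − cos(π·0.4425)) = 2.8711 → s = 25.8711

θ=58°: 25.0905
θ=63.5°: 25.8711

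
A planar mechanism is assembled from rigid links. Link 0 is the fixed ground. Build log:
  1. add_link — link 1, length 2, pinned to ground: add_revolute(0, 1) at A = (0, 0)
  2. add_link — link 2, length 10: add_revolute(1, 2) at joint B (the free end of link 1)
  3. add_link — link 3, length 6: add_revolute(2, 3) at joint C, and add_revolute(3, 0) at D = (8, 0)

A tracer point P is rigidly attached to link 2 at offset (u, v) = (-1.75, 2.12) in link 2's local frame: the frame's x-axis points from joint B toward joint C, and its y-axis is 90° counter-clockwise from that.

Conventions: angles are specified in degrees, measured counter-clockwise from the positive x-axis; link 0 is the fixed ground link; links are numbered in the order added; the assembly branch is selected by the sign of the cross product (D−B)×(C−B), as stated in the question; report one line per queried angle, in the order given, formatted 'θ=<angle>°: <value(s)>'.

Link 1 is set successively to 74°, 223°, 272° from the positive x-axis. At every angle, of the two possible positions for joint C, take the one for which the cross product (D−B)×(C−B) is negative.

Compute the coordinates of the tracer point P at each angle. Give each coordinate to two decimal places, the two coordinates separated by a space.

A=(0,0), D=(8.00,0)
θ=74°: B = A + 2.00·(cos74°, sin74°) = (0.5513, 1.9225)
θ=74°: |BD| = 7.6928
θ=74°: circle(B,10.00) ∩ circle(D,6.00): a=8.0061, h=5.9918
θ=74°:   candidates: C₊=(9.8008,5.7234) cross=46.094; C₋=(6.8059,-5.8800) cross=-46.094
θ=74°:   branch - wants cross < 0 → take C=(6.8059,-5.8800) (cross=-46.094)
θ=74°: ex = (C−B)/|BC| = (0.6255,-0.7803); ey = (0.7803,0.6255)
θ=74°: P = B + -1.75·ex + 2.12·ey = (1.1108,4.6140)
θ=223°: B = A + 2.00·(cos223°, sin223°) = (-1.4627, -1.3640)
θ=223°: |BD| = 9.5605
θ=223°: circle(B,10.00) ∩ circle(D,6.00): a=8.1274, h=5.8263
θ=223°:   candidates: C₊=(5.7503,5.5623) cross=55.703; C₋=(7.4128,-5.9712) cross=-55.703
θ=223°:   branch - wants cross < 0 → take C=(7.4128,-5.9712) (cross=-55.703)
θ=223°: ex = (C−B)/|BC| = (0.8875,-0.4607); ey = (0.4607,0.8875)
θ=223°: P = B + -1.75·ex + 2.12·ey = (-2.0392,1.3239)
θ=272°: B = A + 2.00·(cos272°, sin272°) = (0.0698, -1.9988)
θ=272°: |BD| = 8.1782
θ=272°: circle(B,10.00) ∩ circle(D,6.00): a=8.0019, h=5.9974
θ=272°:   candidates: C₊=(6.3633,5.7724) cross=49.048; C₋=(9.2949,-5.8586) cross=-49.048
θ=272°:   branch - wants cross < 0 → take C=(9.2949,-5.8586) (cross=-49.048)
θ=272°: ex = (C−B)/|BC| = (0.9225,-0.3860); ey = (0.3860,0.9225)
θ=272°: P = B + -1.75·ex + 2.12·ey = (-0.7263,0.6324)

θ=74°: 1.11 4.61
θ=223°: -2.04 1.32
θ=272°: -0.73 0.63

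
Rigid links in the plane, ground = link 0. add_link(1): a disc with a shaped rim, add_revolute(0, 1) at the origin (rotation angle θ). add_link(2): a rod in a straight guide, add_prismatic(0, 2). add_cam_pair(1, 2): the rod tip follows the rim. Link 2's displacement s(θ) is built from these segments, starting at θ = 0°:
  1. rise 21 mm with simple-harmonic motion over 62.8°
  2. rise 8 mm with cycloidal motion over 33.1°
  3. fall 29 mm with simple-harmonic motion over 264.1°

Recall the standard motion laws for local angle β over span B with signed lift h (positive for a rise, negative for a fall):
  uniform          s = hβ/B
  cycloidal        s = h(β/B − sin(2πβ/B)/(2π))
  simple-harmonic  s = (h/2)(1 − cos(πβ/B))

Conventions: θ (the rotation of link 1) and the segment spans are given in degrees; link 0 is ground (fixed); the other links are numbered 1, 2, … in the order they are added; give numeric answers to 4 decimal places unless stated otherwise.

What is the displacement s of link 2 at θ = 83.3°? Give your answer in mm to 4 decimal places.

segment 1 (0° to 62.8°, simple-harmonic, h = 21) is passed completely: s = 0.0000 + (21) = 21.0000
θ = 83.3° falls in segment 2 (62.8° to 95.9°, cycloidal, h = 8): β = 83.3 − 62.8 = 20.5°, B = 33.1°; Δs = 8·(0.6193 − sin(2π·0.6193)/(2π)) = 5.8224; s = 21.0000 + 5.8224 = 26.8224

26.8224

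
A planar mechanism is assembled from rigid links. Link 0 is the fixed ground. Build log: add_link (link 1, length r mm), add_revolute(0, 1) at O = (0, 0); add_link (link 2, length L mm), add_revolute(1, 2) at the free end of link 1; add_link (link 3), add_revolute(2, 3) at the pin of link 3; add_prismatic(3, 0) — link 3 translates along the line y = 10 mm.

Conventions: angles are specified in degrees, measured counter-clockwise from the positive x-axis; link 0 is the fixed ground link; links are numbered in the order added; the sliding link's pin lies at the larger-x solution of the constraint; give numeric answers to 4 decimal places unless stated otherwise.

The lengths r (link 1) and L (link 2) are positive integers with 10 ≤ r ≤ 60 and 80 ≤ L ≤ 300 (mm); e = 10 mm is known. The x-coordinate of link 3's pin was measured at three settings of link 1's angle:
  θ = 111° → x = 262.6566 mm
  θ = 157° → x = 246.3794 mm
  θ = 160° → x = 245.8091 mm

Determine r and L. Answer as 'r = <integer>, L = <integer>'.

constraint per measurement: (x − r cos θ)² + (r sin θ − e)² = L²
subtracting the θ₁ and θ₂ equations cancels the r² and L² terms:
r = (x₁² − x₂²) / (2[(x₁cos θ₁ + e sin θ₁) − (x₂cos θ₂ + e sin θ₂)]) = 30.0001 → r = 30
L² = (x₁ − r cos θ₁)² + (r sin θ₁ − e)² = 75076.0037 → L = 274.0000 → L = 274
check at θ₃=160°: x = 245.8091 (printed 245.8091) ✓

r = 30, L = 274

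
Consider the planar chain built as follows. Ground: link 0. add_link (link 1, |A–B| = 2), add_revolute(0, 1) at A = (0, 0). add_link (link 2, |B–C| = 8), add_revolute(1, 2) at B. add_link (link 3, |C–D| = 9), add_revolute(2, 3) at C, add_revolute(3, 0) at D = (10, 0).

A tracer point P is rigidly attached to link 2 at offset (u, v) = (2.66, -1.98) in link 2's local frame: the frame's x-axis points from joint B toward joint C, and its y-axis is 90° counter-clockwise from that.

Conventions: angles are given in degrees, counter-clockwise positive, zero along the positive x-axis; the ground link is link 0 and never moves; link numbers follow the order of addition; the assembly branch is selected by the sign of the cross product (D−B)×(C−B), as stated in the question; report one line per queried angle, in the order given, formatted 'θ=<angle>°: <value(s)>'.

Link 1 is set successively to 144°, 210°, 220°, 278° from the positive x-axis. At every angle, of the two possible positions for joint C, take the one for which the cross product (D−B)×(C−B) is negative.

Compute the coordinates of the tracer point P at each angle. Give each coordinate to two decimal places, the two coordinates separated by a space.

A=(0,0), D=(10.00,0)
θ=144°: B = A + 2.00·(cos144°, sin144°) = (-1.6180, 1.1756)
θ=144°: |BD| = 11.6774
θ=144°: circle(B,8.00) ∩ circle(D,9.00): a=5.1108, h=6.1547
θ=144°:   candidates: C₊=(4.0864,6.7845) cross=71.870; C₋=(2.8472,-5.4623) cross=-71.870
θ=144°:   branch - wants cross < 0 → take C=(2.8472,-5.4623) (cross=-71.870)
θ=144°: ex = (C−B)/|BC| = (0.5582,-0.8297); ey = (0.8297,0.5582)
θ=144°: P = B + 2.66·ex + -1.98·ey = (-1.7762,-2.1367)
θ=210°: B = A + 2.00·(cos210°, sin210°) = (-1.7321, -1.0000)
θ=210°: |BD| = 11.7746
θ=210°: circle(B,8.00) ∩ circle(D,9.00): a=5.1654, h=6.1089
θ=210°:   candidates: C₊=(2.8959,5.5255) cross=71.930; C₋=(3.9335,-6.6481) cross=-71.930
θ=210°:   branch - wants cross < 0 → take C=(3.9335,-6.6481) (cross=-71.930)
θ=210°: ex = (C−B)/|BC| = (0.7082,-0.7060); ey = (0.7060,0.7082)
θ=210°: P = B + 2.66·ex + -1.98·ey = (-1.2462,-4.2802)
θ=220°: B = A + 2.00·(cos220°, sin220°) = (-1.5321, -1.2856)
θ=220°: |BD| = 11.6035
θ=220°: circle(B,8.00) ∩ circle(D,9.00): a=5.0692, h=6.1889
θ=220°:   candidates: C₊=(2.8202,5.4269) cross=71.813; C₋=(4.1916,-6.8748) cross=-71.813
θ=220°:   branch - wants cross < 0 → take C=(4.1916,-6.8748) (cross=-71.813)
θ=220°: ex = (C−B)/|BC| = (0.7155,-0.6987); ey = (0.6987,0.7155)
θ=220°: P = B + 2.66·ex + -1.98·ey = (-1.0123,-4.5606)
θ=278°: B = A + 2.00·(cos278°, sin278°) = (0.2783, -1.9805)
θ=278°: |BD| = 9.9213
θ=278°: circle(B,8.00) ∩ circle(D,9.00): a=4.1039, h=6.8671
θ=278°:   candidates: C₊=(2.9288,5.5676) cross=68.131; C₋=(5.6705,-7.8902) cross=-68.131
θ=278°:   branch - wants cross < 0 → take C=(5.6705,-7.8902) (cross=-68.131)
θ=278°: ex = (C−B)/|BC| = (0.6740,-0.7387); ey = (0.7387,0.6740)
θ=278°: P = B + 2.66·ex + -1.98·ey = (0.6086,-5.2801)

θ=144°: -1.78 -2.14
θ=210°: -1.25 -4.28
θ=220°: -1.01 -4.56
θ=278°: 0.61 -5.28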